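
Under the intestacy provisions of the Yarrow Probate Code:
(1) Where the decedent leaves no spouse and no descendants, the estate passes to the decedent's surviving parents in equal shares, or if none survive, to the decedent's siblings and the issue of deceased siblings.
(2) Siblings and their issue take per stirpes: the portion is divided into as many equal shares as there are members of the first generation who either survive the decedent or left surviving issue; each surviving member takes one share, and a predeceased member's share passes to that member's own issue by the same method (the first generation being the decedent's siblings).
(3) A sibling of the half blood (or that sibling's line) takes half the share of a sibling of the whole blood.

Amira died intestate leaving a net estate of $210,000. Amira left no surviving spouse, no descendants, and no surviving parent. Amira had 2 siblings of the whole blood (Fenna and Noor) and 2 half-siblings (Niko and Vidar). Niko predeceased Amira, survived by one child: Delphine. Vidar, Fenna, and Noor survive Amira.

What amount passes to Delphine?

The entire $210,000 passes to the siblings and their issue.
Counting each half-blood sibling's line as half a unit, there are 3 units in $210,000, so one unit is $70,000. Whole-blood lines (Fenna and Noor) take $70,000 each; half-blood lines (Niko and Vidar) take $35,000 each.
Niko's share ($35,000) passes entirely to Delphine.

Delphine receives $35,000.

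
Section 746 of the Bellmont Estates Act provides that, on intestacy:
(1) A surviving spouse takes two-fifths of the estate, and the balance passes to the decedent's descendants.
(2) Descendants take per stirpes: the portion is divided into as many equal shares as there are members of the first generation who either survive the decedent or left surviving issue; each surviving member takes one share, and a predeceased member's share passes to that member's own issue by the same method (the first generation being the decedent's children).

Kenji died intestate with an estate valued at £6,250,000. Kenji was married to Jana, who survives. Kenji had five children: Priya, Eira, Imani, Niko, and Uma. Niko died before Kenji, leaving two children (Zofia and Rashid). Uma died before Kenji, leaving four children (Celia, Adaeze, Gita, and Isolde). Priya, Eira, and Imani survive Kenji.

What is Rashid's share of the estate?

Rashid receives £375,000.

Jana takes two-fifths of £6,250,000 = £2,500,000. The remaining £3,750,000 passes to the descendants.
The descendants' portion (£3,750,000) is divided into 5 shares of £750,000: Priya, Eira, and Imani each take £750,000; Niko's £750,000 share passes to Niko's issue; Uma's £750,000 share passes to Uma's issue.
Niko's share (£750,000) is divided into 2 shares of £375,000: Zofia and Rashid each take £375,000.
Uma's share (£750,000) is divided into 4 shares of £187,500: Celia, Adaeze, Gita, and Isolde each take £187,500.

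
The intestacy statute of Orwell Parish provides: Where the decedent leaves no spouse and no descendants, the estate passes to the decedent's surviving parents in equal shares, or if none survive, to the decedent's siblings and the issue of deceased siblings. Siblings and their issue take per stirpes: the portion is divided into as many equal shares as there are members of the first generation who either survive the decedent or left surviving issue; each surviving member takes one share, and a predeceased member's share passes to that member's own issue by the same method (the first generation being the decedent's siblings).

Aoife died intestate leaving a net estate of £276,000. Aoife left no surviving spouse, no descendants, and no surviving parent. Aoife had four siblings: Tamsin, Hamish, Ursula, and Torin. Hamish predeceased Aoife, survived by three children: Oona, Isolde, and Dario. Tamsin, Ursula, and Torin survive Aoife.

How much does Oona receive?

The entire £276,000 passes to the siblings and their issue.
That amount (£276,000) is divided into 4 shares of £69,000: Tamsin, Ursula, and Torin each take £69,000; Hamish's £69,000 share passes to Hamish's issue.
Hamish's share (£69,000) is divided into 3 shares of £23,000: Oona, Isolde, and Dario each take £23,000.

Oona receives £23,000.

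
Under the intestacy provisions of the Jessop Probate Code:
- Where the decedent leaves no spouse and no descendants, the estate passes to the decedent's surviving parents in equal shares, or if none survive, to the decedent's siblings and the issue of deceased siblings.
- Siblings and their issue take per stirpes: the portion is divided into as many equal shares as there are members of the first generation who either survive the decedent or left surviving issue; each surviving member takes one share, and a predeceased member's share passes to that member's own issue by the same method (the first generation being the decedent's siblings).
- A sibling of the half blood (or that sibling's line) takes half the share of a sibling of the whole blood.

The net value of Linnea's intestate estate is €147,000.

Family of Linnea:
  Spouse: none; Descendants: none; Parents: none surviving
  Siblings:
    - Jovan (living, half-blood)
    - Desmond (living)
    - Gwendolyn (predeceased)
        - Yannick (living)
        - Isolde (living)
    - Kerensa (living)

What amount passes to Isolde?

Isolde receives €21,000.

The entire €147,000 passes to the siblings and their issue.
Counting each half-blood sibling's line as half a unit, there are 7/2 units in €147,000, so one unit is €42,000. Whole-blood lines (Desmond, Gwendolyn, and Kerensa) take €42,000 each; half-blood lines (Jovan) take €21,000 each.
Gwendolyn's share (€42,000) is divided into 2 shares of €21,000: Yannick and Isolde each take €21,000.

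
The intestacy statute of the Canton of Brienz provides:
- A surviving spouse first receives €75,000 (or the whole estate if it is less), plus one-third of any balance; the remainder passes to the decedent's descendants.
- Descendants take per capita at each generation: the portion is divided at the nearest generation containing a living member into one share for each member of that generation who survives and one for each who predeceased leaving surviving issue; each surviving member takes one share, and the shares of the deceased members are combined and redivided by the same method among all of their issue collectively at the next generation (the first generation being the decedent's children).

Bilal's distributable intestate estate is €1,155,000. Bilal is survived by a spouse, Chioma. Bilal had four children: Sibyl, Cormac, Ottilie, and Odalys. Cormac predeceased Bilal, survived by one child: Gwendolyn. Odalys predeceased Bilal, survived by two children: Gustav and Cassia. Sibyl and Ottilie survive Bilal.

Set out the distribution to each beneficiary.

Chioma: €435,000; Sibyl: €180,000; Gwendolyn: €120,000; Ottilie: €180,000; Gustav: €120,000; Cassia: €120,000

Chioma first takes €75,000, leaving a balance of €1,080,000. Chioma then takes one-third of the balance (€360,000), for a total of €435,000. The remaining €720,000 passes to the descendants.
The descendants' portion (€720,000) is divided at the children's generation into 4 shares of €180,000. Sibyl and Ottilie each take €180,000. The 2 shares of the deceased (Cormac and Odalys) are combined into a pool of €360,000.
That pool (€360,000) is divided at the grandchildren's generation equally among Gwendolyn, Gustav, and Cassia: €120,000 each.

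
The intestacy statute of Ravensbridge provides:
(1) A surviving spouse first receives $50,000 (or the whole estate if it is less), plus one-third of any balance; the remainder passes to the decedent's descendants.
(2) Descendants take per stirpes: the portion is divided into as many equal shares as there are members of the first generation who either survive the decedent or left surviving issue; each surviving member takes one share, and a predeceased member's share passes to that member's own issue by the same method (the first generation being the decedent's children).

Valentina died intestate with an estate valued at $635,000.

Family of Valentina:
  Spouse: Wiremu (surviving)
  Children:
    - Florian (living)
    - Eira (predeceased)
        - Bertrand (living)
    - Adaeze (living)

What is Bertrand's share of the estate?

Wiremu first takes $50,000, leaving a balance of $585,000. Wiremu then takes one-third of the balance ($195,000), for a total of $245,000. The remaining $390,000 passes to the descendants.
The descendants' portion ($390,000) is divided into 3 shares of $130,000: Florian and Adaeze each take $130,000; Eira's $130,000 share passes to Eira's issue.
Eira's share ($130,000) passes entirely to Bertrand.

Bertrand receives $130,000.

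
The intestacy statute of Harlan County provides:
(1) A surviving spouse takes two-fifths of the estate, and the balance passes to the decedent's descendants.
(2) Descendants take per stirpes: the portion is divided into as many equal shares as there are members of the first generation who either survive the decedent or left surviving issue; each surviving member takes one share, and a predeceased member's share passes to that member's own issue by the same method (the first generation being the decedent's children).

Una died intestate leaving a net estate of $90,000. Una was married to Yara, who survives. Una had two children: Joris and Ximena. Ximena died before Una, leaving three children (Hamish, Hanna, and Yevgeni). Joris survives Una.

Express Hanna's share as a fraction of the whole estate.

Hanna receives 1/10 of the estate.

Yara takes two-fifths of $90,000 = $36,000. The remaining $54,000 passes to the descendants.
The descendants' portion ($54,000) is divided into 2 shares of $27,000: Joris takes $27,000; Ximena's $27,000 share passes to Ximena's issue.
Ximena's share ($27,000) is divided into 3 shares of $9,000: Hamish, Hanna, and Yevgeni each take $9,000.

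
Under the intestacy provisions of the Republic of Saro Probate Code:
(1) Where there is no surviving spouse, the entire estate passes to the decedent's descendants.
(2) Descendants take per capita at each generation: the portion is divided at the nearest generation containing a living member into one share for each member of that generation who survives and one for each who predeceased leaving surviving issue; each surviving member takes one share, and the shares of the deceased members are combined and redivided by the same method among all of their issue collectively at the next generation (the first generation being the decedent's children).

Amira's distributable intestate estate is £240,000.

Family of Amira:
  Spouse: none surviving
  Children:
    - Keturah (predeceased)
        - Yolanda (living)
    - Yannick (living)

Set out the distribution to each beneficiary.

Yolanda: £120,000; Yannick: £120,000

The entire £240,000 passes to the descendants.
That amount (£240,000) is divided at the children's generation into 2 shares of £120,000. Yannick takes £120,000. The remaining share for the deceased Keturah (£120,000) is carried to the next generation.
That pool (£120,000) passes entirely to Yolanda, the sole taker at the grandchildren's generation.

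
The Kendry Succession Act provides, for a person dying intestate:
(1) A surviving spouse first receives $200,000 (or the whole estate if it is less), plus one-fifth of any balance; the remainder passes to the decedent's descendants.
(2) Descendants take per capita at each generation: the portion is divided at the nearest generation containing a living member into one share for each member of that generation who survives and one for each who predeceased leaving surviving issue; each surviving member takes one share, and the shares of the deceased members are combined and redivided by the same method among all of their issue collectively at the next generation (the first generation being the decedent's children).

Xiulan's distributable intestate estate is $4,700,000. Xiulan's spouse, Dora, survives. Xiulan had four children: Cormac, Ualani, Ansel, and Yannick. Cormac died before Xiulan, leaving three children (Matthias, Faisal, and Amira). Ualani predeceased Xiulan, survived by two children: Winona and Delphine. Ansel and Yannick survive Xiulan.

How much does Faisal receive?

Dora first takes $200,000, leaving a balance of $4,500,000. Dora then takes one-fifth of the balance ($900,000), for a total of $1,100,000. The remaining $3,600,000 passes to the descendants.
The descendants' portion ($3,600,000) is divided at the children's generation into 4 shares of $900,000. Ansel and Yannick each take $900,000. The 2 shares of the deceased (Cormac and Ualani) are combined into a pool of $1,800,000.
That pool ($1,800,000) is divided at the grandchildren's generation equally among Matthias, Faisal, Amira, Winona, and Delphine: $360,000 each.

Faisal receives $360,000.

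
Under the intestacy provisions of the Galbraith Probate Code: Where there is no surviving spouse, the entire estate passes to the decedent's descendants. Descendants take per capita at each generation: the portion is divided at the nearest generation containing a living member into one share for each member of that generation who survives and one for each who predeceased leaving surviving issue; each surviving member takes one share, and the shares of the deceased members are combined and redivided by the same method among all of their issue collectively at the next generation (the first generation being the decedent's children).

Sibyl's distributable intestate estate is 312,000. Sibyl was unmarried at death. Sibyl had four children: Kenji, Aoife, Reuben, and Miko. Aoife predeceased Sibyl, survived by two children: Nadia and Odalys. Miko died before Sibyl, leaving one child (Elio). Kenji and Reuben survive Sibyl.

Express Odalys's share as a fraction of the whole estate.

Odalys receives 1/6 of the estate.

The entire 312,000 passes to the descendants.
That amount (312,000) is divided at the children's generation into 4 shares of 78,000. Kenji and Reuben each take 78,000. The 2 shares of the deceased (Aoife and Miko) are combined into a pool of 156,000.
That pool (156,000) is divided at the grandchildren's generation equally among Nadia, Odalys, and Elio: 52,000 each.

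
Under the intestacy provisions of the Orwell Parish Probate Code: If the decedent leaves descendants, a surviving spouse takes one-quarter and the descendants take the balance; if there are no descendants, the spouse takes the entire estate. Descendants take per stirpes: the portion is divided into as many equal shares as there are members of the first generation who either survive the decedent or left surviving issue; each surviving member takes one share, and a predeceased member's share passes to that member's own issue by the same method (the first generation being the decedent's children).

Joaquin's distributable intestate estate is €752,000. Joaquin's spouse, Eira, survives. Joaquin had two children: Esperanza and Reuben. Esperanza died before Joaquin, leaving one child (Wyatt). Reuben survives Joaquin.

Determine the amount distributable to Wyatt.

Wyatt receives €282,000.

Eira takes one-quarter of €752,000 = €188,000. The remaining €564,000 passes to the descendants.
The descendants' portion (€564,000) is divided into 2 shares of €282,000: Reuben takes €282,000; Esperanza's €282,000 share passes to Esperanza's issue.
Esperanza's share (€282,000) passes entirely to Wyatt.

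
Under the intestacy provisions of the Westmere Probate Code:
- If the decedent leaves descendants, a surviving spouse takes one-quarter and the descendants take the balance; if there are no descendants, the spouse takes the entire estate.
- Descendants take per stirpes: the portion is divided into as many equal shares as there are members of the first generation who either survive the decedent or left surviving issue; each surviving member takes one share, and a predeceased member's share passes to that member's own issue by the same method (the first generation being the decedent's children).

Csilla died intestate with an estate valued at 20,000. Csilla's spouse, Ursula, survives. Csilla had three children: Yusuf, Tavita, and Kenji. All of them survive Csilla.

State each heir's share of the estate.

Ursula: 5,000; Yusuf: 5,000; Tavita: 5,000; Kenji: 5,000

Ursula takes one-quarter of 20,000 = 5,000. The remaining 15,000 passes to the descendants.
The descendants' portion (15,000) is divided into 3 shares of 5,000: Yusuf, Tavita, and Kenji each take 5,000.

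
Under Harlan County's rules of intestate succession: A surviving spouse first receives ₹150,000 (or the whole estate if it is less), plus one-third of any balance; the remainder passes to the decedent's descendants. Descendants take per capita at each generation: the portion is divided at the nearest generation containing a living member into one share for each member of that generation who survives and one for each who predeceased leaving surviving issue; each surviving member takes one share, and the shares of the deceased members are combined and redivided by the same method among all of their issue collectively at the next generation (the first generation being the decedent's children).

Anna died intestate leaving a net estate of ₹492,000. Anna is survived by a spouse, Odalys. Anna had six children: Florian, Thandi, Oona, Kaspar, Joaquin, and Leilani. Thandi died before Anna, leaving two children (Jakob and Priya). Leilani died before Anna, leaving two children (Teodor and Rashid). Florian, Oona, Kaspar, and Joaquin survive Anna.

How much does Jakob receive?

Jakob receives ₹19,000.

Odalys first takes ₹150,000, leaving a balance of ₹342,000. Odalys then takes one-third of the balance (₹114,000), for a total of ₹264,000. The remaining ₹228,000 passes to the descendants.
The descendants' portion (₹228,000) is divided at the children's generation into 6 shares of ₹38,000. Florian, Oona, Kaspar, and Joaquin each take ₹38,000. The 2 shares of the deceased (Thandi and Leilani) are combined into a pool of ₹76,000.
That pool (₹76,000) is divided at the grandchildren's generation equally among Jakob, Priya, Teodor, and Rashid: ₹19,000 each.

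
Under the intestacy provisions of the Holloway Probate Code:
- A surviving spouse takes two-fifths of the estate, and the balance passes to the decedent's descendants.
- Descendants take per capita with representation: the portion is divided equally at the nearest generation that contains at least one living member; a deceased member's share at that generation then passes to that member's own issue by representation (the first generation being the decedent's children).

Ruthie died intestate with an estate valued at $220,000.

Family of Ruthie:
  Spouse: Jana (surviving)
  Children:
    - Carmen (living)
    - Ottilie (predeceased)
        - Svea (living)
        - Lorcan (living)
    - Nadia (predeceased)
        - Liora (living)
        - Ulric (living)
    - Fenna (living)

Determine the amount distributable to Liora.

Liora receives $16,500.

Jana takes two-fifths of $220,000 = $88,000. The remaining $132,000 passes to the descendants.
The descendants' portion ($132,000) is divided into 4 shares of $33,000: Carmen and Fenna each take $33,000; Ottilie's $33,000 share passes to Ottilie's issue; Nadia's $33,000 share passes to Nadia's issue.
Ottilie's share ($33,000) is divided into 2 shares of $16,500: Svea and Lorcan each take $16,500.
Nadia's share ($33,000) is divided into 2 shares of $16,500: Liora and Ulric each take $16,500.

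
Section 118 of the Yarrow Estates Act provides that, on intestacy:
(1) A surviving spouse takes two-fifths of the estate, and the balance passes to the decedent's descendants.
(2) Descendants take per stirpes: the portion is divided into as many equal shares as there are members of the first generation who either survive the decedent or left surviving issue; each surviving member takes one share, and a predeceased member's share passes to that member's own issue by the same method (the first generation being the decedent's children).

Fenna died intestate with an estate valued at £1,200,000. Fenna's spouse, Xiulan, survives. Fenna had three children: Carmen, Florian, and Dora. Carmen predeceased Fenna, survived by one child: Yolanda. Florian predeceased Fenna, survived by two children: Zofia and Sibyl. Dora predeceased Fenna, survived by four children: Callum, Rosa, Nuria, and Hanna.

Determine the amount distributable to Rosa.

Rosa receives £60,000.

Xiulan takes two-fifths of £1,200,000 = £480,000. The remaining £720,000 passes to the descendants.
The descendants' portion (£720,000) is divided into 3 shares of £240,000: Carmen's £240,000 share passes to Carmen's issue; Florian's £240,000 share passes to Florian's issue; Dora's £240,000 share passes to Dora's issue.
Carmen's share (£240,000) passes entirely to Yolanda.
Florian's share (£240,000) is divided into 2 shares of £120,000: Zofia and Sibyl each take £120,000.
Dora's share (£240,000) is divided into 4 shares of £60,000: Callum, Rosa, Nuria, and Hanna each take £60,000.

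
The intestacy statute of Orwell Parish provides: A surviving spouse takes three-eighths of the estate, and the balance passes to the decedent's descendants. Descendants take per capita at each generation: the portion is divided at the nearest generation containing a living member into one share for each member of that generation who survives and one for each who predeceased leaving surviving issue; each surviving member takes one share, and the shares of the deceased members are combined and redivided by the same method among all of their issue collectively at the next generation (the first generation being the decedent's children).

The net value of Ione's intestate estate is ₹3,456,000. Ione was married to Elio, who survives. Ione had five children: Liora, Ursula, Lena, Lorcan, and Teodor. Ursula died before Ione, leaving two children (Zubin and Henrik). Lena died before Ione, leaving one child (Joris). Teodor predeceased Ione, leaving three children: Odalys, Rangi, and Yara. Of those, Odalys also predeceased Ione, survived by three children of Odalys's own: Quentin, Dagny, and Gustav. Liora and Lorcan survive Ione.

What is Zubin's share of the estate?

Elio takes three-eighths of ₹3,456,000 = ₹1,296,000. The remaining ₹2,160,000 passes to the descendants.
The descendants' portion (₹2,160,000) is divided at the children's generation into 5 shares of ₹432,000. Liora and Lorcan each take ₹432,000. The 3 shares of the deceased (Ursula, Lena, and Teodor) are combined into a pool of ₹1,296,000.
That pool (₹1,296,000) is divided at the grandchildren's generation into 6 shares of ₹216,000. Zubin, Henrik, Joris, Rangi, and Yara each take ₹216,000. The remaining share for the deceased Odalys (₹216,000) is carried to the next generation.
That pool (₹216,000) is divided at the great-grandchildren's generation equally among Quentin, Dagny, and Gustav: ₹72,000 each.

Zubin receives ₹216,000.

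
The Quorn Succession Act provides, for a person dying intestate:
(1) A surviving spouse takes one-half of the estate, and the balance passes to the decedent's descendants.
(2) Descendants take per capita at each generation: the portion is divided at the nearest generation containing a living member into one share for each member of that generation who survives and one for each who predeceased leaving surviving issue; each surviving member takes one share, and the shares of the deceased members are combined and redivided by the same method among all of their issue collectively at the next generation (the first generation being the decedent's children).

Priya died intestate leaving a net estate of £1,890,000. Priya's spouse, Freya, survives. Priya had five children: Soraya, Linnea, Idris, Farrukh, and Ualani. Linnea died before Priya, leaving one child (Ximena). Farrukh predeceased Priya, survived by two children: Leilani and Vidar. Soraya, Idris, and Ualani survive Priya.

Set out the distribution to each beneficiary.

Freya takes one-half of £1,890,000 = £945,000. The remaining £945,000 passes to the descendants.
The descendants' portion (£945,000) is divided at the children's generation into 5 shares of £189,000. Soraya, Idris, and Ualani each take £189,000. The 2 shares of the deceased (Linnea and Farrukh) are combined into a pool of £378,000.
That pool (£378,000) is divided at the grandchildren's generation equally among Ximena, Leilani, and Vidar: £126,000 each.

Freya: £945,000; Soraya: £189,000; Ximena: £126,000; Idris: £189,000; Leilani: £126,000; Vidar: £126,000; Ualani: £189,000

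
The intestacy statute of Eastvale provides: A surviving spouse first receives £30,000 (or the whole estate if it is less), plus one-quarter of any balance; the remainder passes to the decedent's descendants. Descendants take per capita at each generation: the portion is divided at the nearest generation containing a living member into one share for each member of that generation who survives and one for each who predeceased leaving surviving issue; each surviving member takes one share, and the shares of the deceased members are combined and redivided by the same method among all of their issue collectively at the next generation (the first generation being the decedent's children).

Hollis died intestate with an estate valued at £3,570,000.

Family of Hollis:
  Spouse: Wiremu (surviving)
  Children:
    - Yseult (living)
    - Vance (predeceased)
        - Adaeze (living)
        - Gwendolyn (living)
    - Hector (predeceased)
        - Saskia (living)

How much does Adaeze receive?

Adaeze receives £590,000.

Wiremu first takes £30,000, leaving a balance of £3,540,000. Wiremu then takes one-quarter of the balance (£885,000), for a total of £915,000. The remaining £2,655,000 passes to the descendants.
The descendants' portion (£2,655,000) is divided at the children's generation into 3 shares of £885,000. Yseult takes £885,000. The 2 shares of the deceased (Vance and Hector) are combined into a pool of £1,770,000.
That pool (£1,770,000) is divided at the grandchildren's generation equally among Adaeze, Gwendolyn, and Saskia: £590,000 each.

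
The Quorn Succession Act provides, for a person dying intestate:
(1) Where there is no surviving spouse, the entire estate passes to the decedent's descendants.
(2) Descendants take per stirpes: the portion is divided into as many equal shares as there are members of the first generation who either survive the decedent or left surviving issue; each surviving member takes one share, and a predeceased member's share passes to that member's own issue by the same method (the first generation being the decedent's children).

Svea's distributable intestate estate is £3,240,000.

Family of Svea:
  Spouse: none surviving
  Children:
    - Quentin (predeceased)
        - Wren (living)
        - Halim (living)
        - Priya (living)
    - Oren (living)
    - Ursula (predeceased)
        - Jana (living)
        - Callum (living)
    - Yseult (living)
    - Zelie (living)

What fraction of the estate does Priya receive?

Priya receives 1/15 of the estate.

The entire £3,240,000 passes to the descendants.
That amount (£3,240,000) is divided into 5 shares of £648,000: Oren, Yseult, and Zelie each take £648,000; Quentin's £648,000 share passes to Quentin's issue; Ursula's £648,000 share passes to Ursula's issue.
Quentin's share (£648,000) is divided into 3 shares of £216,000: Wren, Halim, and Priya each take £216,000.
Ursula's share (£648,000) is divided into 2 shares of £324,000: Jana and Callum each take £324,000.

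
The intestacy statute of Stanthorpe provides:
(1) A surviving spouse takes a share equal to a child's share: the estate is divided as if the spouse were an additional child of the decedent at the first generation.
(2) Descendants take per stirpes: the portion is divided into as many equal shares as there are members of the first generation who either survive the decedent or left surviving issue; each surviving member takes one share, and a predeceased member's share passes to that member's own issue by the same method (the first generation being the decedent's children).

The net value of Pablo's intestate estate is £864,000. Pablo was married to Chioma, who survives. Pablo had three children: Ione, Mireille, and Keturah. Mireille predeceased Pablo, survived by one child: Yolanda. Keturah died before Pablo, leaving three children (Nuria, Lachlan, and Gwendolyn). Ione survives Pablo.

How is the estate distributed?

Chioma: £216,000; Ione: £216,000; Yolanda: £216,000; Nuria: £72,000; Lachlan: £72,000; Gwendolyn: £72,000

The spouse counts as an additional share at the children's level, so there are 4 primary shares of £216,000. Chioma takes one such share (£216,000).
The children's combined portion (£648,000) is divided into 3 shares of £216,000: Ione takes £216,000; Mireille's £216,000 share passes to Mireille's issue; Keturah's £216,000 share passes to Keturah's issue.
Mireille's share (£216,000) passes entirely to Yolanda.
Keturah's share (£216,000) is divided into 3 shares of £72,000: Nuria, Lachlan, and Gwendolyn each take £72,000.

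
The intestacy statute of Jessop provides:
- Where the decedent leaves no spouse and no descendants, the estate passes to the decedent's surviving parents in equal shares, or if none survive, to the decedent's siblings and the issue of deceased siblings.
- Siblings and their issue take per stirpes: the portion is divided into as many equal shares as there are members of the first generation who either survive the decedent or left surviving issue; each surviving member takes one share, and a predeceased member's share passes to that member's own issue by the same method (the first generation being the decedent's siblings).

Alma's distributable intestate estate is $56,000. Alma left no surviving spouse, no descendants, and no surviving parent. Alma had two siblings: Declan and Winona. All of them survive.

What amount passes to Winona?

Winona receives $28,000.

The entire $56,000 passes to the siblings and their issue.
That amount ($56,000) is divided into 2 shares of $28,000: Declan and Winona each take $28,000.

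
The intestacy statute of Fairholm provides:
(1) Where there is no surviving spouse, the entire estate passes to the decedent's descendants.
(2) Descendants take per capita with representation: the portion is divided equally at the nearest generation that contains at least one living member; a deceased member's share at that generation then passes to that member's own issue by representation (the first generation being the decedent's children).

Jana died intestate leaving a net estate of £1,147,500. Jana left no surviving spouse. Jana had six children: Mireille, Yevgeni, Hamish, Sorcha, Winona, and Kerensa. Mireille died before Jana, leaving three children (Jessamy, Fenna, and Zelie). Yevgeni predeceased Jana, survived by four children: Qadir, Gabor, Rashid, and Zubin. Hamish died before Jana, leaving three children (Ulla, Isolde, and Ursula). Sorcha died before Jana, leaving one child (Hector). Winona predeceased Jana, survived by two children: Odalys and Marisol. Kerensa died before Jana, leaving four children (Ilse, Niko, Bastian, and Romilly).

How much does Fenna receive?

Fenna receives £67,500.

The entire £1,147,500 passes to the descendants.
No child survives, so the initial division is made at the grandchildren's generation.
That amount (£1,147,500) is divided into 17 shares of £67,500: Jessamy, Fenna, Zelie, Qadir, Gabor, Rashid, Zubin, Ulla, Isolde, Ursula, Hector, Odalys, Marisol, Ilse, Niko, Bastian, and Romilly each take £67,500.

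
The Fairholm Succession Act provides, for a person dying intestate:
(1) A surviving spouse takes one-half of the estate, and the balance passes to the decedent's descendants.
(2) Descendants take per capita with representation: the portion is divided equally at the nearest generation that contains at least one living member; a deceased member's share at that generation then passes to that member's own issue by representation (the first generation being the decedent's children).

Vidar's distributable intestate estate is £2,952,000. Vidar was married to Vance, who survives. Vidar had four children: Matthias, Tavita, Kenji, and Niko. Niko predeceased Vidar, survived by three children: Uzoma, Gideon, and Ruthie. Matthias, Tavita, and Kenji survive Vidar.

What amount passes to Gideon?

Gideon receives £123,000.

Vance takes one-half of £2,952,000 = £1,476,000. The remaining £1,476,000 passes to the descendants.
The descendants' portion (£1,476,000) is divided into 4 shares of £369,000: Matthias, Tavita, and Kenji each take £369,000; Niko's £369,000 share passes to Niko's issue.
Niko's share (£369,000) is divided into 3 shares of £123,000: Uzoma, Gideon, and Ruthie each take £123,000.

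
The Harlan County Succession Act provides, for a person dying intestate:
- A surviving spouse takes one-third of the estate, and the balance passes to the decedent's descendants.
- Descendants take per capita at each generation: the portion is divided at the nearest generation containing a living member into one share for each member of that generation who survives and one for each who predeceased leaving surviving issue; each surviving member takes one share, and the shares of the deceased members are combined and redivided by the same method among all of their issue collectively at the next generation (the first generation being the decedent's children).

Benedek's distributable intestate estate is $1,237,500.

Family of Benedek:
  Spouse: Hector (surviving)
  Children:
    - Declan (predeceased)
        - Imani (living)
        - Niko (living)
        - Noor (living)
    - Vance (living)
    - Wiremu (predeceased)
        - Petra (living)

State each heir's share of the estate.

Hector takes one-third of $1,237,500 = $412,500. The remaining $825,000 passes to the descendants.
The descendants' portion ($825,000) is divided at the children's generation into 3 shares of $275,000. Vance takes $275,000. The 2 shares of the deceased (Declan and Wiremu) are combined into a pool of $550,000.
That pool ($550,000) is divided at the grandchildren's generation equally among Imani, Niko, Noor, and Petra: $137,500 each.

Hector: $412,500; Imani: $137,500; Niko: $137,500; Noor: $137,500; Vance: $275,000; Petra: $137,500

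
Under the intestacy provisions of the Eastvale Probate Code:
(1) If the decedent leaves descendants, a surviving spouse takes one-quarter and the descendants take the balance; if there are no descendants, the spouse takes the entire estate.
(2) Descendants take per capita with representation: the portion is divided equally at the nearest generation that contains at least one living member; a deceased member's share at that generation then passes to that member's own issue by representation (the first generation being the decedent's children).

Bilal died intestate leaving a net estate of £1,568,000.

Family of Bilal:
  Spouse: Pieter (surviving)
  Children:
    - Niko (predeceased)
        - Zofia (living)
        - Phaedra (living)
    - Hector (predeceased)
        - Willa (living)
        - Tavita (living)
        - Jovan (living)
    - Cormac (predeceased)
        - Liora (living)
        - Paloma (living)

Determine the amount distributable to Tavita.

Pieter takes one-quarter of £1,568,000 = £392,000. The remaining £1,176,000 passes to the descendants.
No child survives, so the initial division is made at the grandchildren's generation.
The descendants' portion (£1,176,000) is divided into 7 shares of £168,000: Zofia, Phaedra, Willa, Tavita, Jovan, Liora, and Paloma each take £168,000.

Tavita receives £168,000.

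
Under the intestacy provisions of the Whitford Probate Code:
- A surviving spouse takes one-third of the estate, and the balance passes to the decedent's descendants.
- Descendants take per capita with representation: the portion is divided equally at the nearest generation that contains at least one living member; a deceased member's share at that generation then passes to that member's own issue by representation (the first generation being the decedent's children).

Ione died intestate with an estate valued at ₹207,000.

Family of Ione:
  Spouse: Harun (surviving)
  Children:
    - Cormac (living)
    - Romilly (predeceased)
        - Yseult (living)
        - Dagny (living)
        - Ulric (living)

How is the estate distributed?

Harun takes one-third of ₹207,000 = ₹69,000. The remaining ₹138,000 passes to the descendants.
The descendants' portion (₹138,000) is divided into 2 shares of ₹69,000: Cormac takes ₹69,000; Romilly's ₹69,000 share passes to Romilly's issue.
Romilly's share (₹69,000) is divided into 3 shares of ₹23,000: Yseult, Dagny, and Ulric each take ₹23,000.

Harun: ₹69,000; Cormac: ₹69,000; Yseult: ₹23,000; Dagny: ₹23,000; Ulric: ₹23,000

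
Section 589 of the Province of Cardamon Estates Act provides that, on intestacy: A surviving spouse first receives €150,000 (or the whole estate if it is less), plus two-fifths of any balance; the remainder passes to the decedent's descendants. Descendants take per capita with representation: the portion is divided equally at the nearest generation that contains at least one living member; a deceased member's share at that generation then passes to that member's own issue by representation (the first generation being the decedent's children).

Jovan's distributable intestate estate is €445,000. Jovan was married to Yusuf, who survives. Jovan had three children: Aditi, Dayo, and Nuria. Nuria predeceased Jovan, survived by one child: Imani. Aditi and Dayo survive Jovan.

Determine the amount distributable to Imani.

Imani receives €59,000.

Yusuf first takes €150,000, leaving a balance of €295,000. Yusuf then takes two-fifths of the balance (€118,000), for a total of €268,000. The remaining €177,000 passes to the descendants.
The descendants' portion (€177,000) is divided into 3 shares of €59,000: Aditi and Dayo each take €59,000; Nuria's €59,000 share passes to Nuria's issue.
Nuria's share (€59,000) passes entirely to Imani.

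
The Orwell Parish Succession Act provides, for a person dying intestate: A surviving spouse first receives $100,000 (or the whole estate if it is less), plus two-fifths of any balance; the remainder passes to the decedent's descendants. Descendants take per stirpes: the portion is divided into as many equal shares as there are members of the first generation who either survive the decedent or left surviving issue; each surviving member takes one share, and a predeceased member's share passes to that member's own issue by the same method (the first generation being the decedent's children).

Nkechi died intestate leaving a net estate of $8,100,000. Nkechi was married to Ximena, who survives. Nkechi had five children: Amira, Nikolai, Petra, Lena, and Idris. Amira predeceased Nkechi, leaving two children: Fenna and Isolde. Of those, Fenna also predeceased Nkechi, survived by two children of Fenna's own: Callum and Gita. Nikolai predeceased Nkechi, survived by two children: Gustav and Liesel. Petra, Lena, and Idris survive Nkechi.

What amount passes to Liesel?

Liesel receives $480,000.

Ximena first takes $100,000, leaving a balance of $8,000,000. Ximena then takes two-fifths of the balance ($3,200,000), for a total of $3,300,000. The remaining $4,800,000 passes to the descendants.
The descendants' portion ($4,800,000) is divided into 5 shares of $960,000: Petra, Lena, and Idris each take $960,000; Amira's $960,000 share passes to Amira's issue; Nikolai's $960,000 share passes to Nikolai's issue.
Amira's share ($960,000) is divided into 2 shares of $480,000: Isolde takes $480,000; Fenna's $480,000 share passes to Fenna's issue.
Fenna's share ($480,000) is divided into 2 shares of $240,000: Callum and Gita each take $240,000.
Nikolai's share ($960,000) is divided into 2 shares of $480,000: Gustav and Liesel each take $480,000.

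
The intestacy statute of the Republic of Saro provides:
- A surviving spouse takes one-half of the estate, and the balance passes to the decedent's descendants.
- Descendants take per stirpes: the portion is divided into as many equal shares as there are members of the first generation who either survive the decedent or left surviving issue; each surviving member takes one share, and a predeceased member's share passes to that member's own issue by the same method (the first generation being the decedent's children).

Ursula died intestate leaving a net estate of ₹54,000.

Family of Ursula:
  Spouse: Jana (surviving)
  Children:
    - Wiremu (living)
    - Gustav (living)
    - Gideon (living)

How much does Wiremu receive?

Wiremu receives ₹9,000.

Jana takes one-half of ₹54,000 = ₹27,000. The remaining ₹27,000 passes to the descendants.
The descendants' portion (₹27,000) is divided into 3 shares of ₹9,000: Wiremu, Gustav, and Gideon each take ₹9,000.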